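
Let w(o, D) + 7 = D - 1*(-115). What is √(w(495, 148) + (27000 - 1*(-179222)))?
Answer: 3*√22942 ≈ 454.40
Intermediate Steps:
w(o, D) = 108 + D (w(o, D) = -7 + (D - 1*(-115)) = -7 + (D + 115) = -7 + (115 + D) = 108 + D)
√(w(495, 148) + (27000 - 1*(-179222))) = √((108 + 148) + (27000 - 1*(-179222))) = √(256 + (27000 + 179222)) = √(256 + 206222) = √206478 = 3*√22942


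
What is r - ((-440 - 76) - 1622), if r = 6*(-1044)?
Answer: -4126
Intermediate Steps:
r = -6264
r - ((-440 - 76) - 1622) = -6264 - ((-440 - 76) - 1622) = -6264 - (-516 - 1622) = -6264 - 1*(-2138) = -6264 + 2138 = -4126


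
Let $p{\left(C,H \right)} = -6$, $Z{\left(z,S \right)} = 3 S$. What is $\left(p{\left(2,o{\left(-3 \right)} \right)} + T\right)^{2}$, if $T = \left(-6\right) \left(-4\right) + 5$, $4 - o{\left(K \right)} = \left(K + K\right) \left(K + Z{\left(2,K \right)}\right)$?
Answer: $529$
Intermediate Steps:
$o{\left(K \right)} = 4 - 8 K^{2}$ ($o{\left(K \right)} = 4 - \left(K + K\right) \left(K + 3 K\right) = 4 - 2 K 4 K = 4 - 8 K^{2}$)
$T = 29$ ($T = 24 + 5 = 29$)
$\left(p{\left(2,o{\left(-3 \right)} \right)} + T\right)^{2} = \left(-6 + 29\right)^{2} = 23^{2} = 529$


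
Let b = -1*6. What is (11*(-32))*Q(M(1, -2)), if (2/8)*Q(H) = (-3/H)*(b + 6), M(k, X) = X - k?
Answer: 0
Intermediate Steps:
b = -6
Q(H) = 0 (Q(H) = 4*((-3/H)*(-6 + 6)) = 4*(-3/H*0) = 4*0 = 0)
(11*(-32))*Q(M(1, -2)) = (11*(-32))*0 = -352*0 = 0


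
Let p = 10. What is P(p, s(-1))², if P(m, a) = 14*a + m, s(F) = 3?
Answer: 2704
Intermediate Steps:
P(m, a) = m + 14*a
P(p, s(-1))² = (10 + 14*3)² = (10 + 42)² = 52² = 2704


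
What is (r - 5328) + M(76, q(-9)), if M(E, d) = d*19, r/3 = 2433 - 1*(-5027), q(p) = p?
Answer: 16881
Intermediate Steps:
r = 22380 (r = 3*(2433 - 1*(-5027)) = 3*(2433 + 5027) = 3*7460 = 22380)
M(E, d) = 19*d
(r - 5328) + M(76, q(-9)) = (22380 - 5328) + 19*(-9) = 17052 - 171 = 16881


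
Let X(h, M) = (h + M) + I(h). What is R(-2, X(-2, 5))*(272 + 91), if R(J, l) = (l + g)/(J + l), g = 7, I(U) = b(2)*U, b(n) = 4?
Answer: -726/7 ≈ -103.71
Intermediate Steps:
I(U) = 4*U
X(h, M) = M + 5*h (X(h, M) = (h + M) + 4*h = (M + h) + 4*h = M + 5*h)
R(J, l) = (7 + l)/(J + l) (R(J, l) = (l + 7)/(J + l) = (7 + l)/(J + l))
R(-2, X(-2, 5))*(272 + 91) = ((7 + (5 + 5*(-2)))/(-2 + (5 + 5*(-2))))*(272 + 91) = ((7 + (5 - 10))/(-2 + (5 - 10)))*363 = ((7 - 5)/(-2 - 5))*363 = (2/(-7))*363 = -⅐*2*363 = -2/7*363 = -726/7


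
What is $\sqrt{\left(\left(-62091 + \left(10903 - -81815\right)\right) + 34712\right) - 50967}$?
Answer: $2 \sqrt{3593} \approx 119.88$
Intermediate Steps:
$\sqrt{\left(\left(-62091 + \left(10903 - -81815\right)\right) + 34712\right) - 50967} = \sqrt{\left(\left(-62091 + \left(10903 + 81815\right)\right) + 34712\right) - 50967} = \sqrt{\left(\left(-62091 + 92718\right) + 34712\right) - 50967} = \sqrt{\left(30627 + 34712\right) - 50967} = \sqrt{65339 - 50967} = \sqrt{14372} = 2 \sqrt{3593}$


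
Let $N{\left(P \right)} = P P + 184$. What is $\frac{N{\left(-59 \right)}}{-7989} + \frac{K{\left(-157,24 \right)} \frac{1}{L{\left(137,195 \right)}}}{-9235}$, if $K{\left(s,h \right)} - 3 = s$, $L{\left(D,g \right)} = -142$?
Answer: $- \frac{2403700678}{5238267465} \approx -0.45887$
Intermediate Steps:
$K{\left(s,h \right)} = 3 + s$
$N{\left(P \right)} = 184 + P^{2}$ ($N{\left(P \right)} = P^{2} + 184 = 184 + P^{2}$)
$\frac{N{\left(-59 \right)}}{-7989} + \frac{K{\left(-157,24 \right)} \frac{1}{L{\left(137,195 \right)}}}{-9235} = \frac{184 + \left(-59\right)^{2}}{-7989} + \frac{\left(3 - 157\right) \frac{1}{-142}}{-9235} = \left(184 + 3481\right) \left(- \frac{1}{7989}\right) + \left(-154\right) \left(- \frac{1}{142}\right) \left(- \frac{1}{9235}\right) = 3665 \left(- \frac{1}{7989}\right) + \frac{77}{71} \left(- \frac{1}{9235}\right) = - \frac{3665}{7989} - \frac{77}{655685} = - \frac{2403700678}{5238267465}$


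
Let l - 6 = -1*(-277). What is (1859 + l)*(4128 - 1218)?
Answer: 6233220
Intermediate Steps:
l = 283 (l = 6 - 1*(-277) = 6 + 277 = 283)
(1859 + l)*(4128 - 1218) = (1859 + 283)*(4128 - 1218) = 2142*2910 = 6233220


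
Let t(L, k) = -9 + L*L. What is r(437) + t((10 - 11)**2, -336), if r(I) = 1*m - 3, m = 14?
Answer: 3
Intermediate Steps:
t(L, k) = -9 + L**2
r(I) = 11 (r(I) = 1*14 - 3 = 14 - 3 = 11)
r(437) + t((10 - 11)**2, -336) = 11 + (-9 + ((10 - 11)**2)**2) = 11 + (-9 + ((-1)**2)**2) = 11 + (-9 + 1**2) = 11 + (-9 + 1) = 11 - 8 = 3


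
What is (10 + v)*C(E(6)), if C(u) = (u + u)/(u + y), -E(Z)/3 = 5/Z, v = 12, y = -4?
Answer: 220/13 ≈ 16.923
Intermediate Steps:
E(Z) = -15/Z
C(u) = 2*u/(-4 + u) (C(u) = (u + u)/(u - 4) = (2*u)/(-4 + u) = 2*u/(-4 + u))
(10 + v)*C(E(6)) = (10 + 12)*(2*(-15/6)/(-4 - 15/6)) = 22*(2*(-15*⅙)/(-4 - 15*⅙)) = 22*(2*(-5/2)/(-4 - 5/2)) = 22*(2*(-5/2)/(-13/2)) = 22*(2*(-5/2)*(-2/13)) = 22*(10/13) = 220/13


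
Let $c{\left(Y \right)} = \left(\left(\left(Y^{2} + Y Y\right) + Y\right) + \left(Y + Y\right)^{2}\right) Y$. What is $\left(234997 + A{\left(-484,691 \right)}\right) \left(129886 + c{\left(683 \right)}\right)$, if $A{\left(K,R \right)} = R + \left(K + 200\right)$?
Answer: $450155606186988$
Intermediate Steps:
$c{\left(Y \right)} = Y \left(Y + 6 Y^{2}\right)$ ($c{\left(Y \right)} = \left(\left(\left(Y^{2} + Y^{2}\right) + Y\right) + \left(2 Y\right)^{2}\right) Y = \left(\left(2 Y^{2} + Y\right) + 4 Y^{2}\right) Y = \left(\left(Y + 2 Y^{2}\right) + 4 Y^{2}\right) Y = \left(Y + 6 Y^{2}\right) Y = Y \left(Y + 6 Y^{2}\right)$)
$A{\left(K,R \right)} = 200 + K + R$ ($A{\left(K,R \right)} = R + \left(200 + K\right) = 200 + K + R$)
$\left(234997 + A{\left(-484,691 \right)}\right) \left(129886 + c{\left(683 \right)}\right) = \left(234997 + \left(200 - 484 + 691\right)\right) \left(129886 + 683^{2} \left(1 + 6 \cdot 683\right)\right) = \left(234997 + 407\right) \left(129886 + 466489 \left(1 + 4098\right)\right) = 235404 \left(129886 + 466489 \cdot 4099\right) = 235404 \left(129886 + 1912138411\right) = 235404 \cdot 1912268297 = 450155606186988$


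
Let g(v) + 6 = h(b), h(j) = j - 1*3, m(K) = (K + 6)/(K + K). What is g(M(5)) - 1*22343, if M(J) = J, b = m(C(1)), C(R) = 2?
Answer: -22350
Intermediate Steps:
m(K) = (6 + K)/(2*K) (m(K) = (6 + K)/((2*K)) = (6 + K)*(1/(2*K)) = (6 + K)/(2*K))
b = 2 (b = (½)*(6 + 2)/2 = (½)*(½)*8 = 2)
h(j) = -3 + j (h(j) = j - 3 = -3 + j)
g(v) = -7 (g(v) = -6 + (-3 + 2) = -6 - 1 = -7)
g(M(5)) - 1*22343 = -7 - 1*22343 = -7 - 22343 = -22350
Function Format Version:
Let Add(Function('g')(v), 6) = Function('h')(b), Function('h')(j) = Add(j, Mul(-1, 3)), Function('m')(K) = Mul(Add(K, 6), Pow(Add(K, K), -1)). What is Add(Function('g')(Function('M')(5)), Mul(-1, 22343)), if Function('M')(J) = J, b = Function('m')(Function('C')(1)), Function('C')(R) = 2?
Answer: -22350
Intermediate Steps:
Function('m')(K) = Mul(Rational(1, 2), Pow(K, -1), Add(6, K)) (Function('m')(K) = Mul(Add(6, K), Pow(Mul(2, K), -1)) = Mul(Add(6, K), Mul(Rational(1, 2), Pow(K, -1))) = Mul(Rational(1, 2), Pow(K, -1), Add(6, K)))
b = 2 (b = Mul(Rational(1, 2), Pow(2, -1), Add(6, 2)) = Mul(Rational(1, 2), Rational(1, 2), 8) = 2)
Function('h')(j) = Add(-3, j) (Function('h')(j) = Add(j, -3) = Add(-3, j))
Function('g')(v) = -7 (Function('g')(v) = Add(-6, Add(-3, 2)) = Add(-6, -1) = -7)
Add(Function('g')(Function('M')(5)), Mul(-1, 22343)) = Add(-7, Mul(-1, 22343)) = Add(-7, -22343) = -22350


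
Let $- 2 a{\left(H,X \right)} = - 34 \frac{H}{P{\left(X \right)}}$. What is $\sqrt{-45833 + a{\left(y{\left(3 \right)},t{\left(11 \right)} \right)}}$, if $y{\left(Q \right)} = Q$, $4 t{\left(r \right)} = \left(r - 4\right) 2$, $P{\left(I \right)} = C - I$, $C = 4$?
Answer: $i \sqrt{45731} \approx 213.85 i$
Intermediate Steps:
$P{\left(I \right)} = 4 - I$
$t{\left(r \right)} = -2 + \frac{r}{2}$ ($t{\left(r \right)} = \frac{\left(r - 4\right) 2}{4} = \frac{\left(-4 + r\right) 2}{4} = \frac{-8 + 2 r}{4} = -2 + \frac{r}{2}$)
$a{\left(H,X \right)} = \frac{17 H}{4 - X}$ ($a{\left(H,X \right)} = - \frac{\left(-34\right) \frac{H}{4 - X}}{2} = - \frac{\left(-34\right) H \frac{1}{4 - X}}{2} = \frac{17 H}{4 - X}$)
$\sqrt{-45833 + a{\left(y{\left(3 \right)},t{\left(11 \right)} \right)}} = \sqrt{-45833 - \frac{51}{-4 + \left(-2 + \frac{1}{2} \cdot 11\right)}} = \sqrt{-45833 - \frac{51}{-4 + \left(-2 + \frac{11}{2}\right)}} = \sqrt{-45833 - \frac{51}{-4 + \frac{7}{2}}} = \sqrt{-45833 - \frac{51}{- \frac{1}{2}}} = \sqrt{-45833 - 51 \left(-2\right)} = \sqrt{-45833 + 102} = \sqrt{-45731} = i \sqrt{45731}$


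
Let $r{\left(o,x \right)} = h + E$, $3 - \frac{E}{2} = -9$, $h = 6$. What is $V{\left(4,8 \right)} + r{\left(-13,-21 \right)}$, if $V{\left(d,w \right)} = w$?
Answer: $38$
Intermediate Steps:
$E = 24$ ($E = 6 - -18 = 6 + 18 = 24$)
$r{\left(o,x \right)} = 30$ ($r{\left(o,x \right)} = 6 + 24 = 30$)
$V{\left(4,8 \right)} + r{\left(-13,-21 \right)} = 8 + 30 = 38$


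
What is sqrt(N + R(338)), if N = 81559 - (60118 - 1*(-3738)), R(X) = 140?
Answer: sqrt(17843) ≈ 133.58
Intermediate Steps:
N = 17703 (N = 81559 - (60118 + 3738) = 81559 - 1*63856 = 81559 - 63856 = 17703)
sqrt(N + R(338)) = sqrt(17703 + 140) = sqrt(17843)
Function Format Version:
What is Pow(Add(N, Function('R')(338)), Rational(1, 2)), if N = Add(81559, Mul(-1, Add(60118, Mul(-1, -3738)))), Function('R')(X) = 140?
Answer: Pow(17843, Rational(1, 2)) ≈ 133.58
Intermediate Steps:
N = 17703 (N = Add(81559, Mul(-1, Add(60118, 3738))) = Add(81559, Mul(-1, 63856)) = Add(81559, -63856) = 17703)
Pow(Add(N, Function('R')(338)), Rational(1, 2)) = Pow(Add(17703, 140), Rational(1, 2)) = Pow(17843, Rational(1, 2))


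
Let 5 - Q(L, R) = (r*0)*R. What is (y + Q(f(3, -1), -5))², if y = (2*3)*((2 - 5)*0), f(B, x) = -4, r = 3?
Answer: 25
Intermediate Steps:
Q(L, R) = 5 (Q(L, R) = 5 - 3*0*R = 5 - 0*R = 5 - 1*0 = 5 + 0 = 5)
y = 0 (y = 6*(-3*0) = 6*0 = 0)
(y + Q(f(3, -1), -5))² = (0 + 5)² = 5² = 25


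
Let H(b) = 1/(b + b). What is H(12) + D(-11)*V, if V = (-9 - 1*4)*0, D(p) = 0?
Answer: 1/24 ≈ 0.041667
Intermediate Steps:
H(b) = 1/(2*b)
V = 0 (V = (-9 - 4)*0 = -13*0 = 0)
H(12) + D(-11)*V = (1/2)/12 + 0*0 = (1/2)*(1/12) + 0 = 1/24 + 0 = 1/24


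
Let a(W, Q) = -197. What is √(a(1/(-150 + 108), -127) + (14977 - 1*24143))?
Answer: I*√9363 ≈ 96.763*I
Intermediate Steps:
√(a(1/(-150 + 108), -127) + (14977 - 1*24143)) = √(-197 + (14977 - 1*24143)) = √(-197 + (14977 - 24143)) = √(-197 - 9166) = √(-9363) = I*√9363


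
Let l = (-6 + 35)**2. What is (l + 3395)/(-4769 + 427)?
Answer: -2118/2171 ≈ -0.97559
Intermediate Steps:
l = 841 (l = 29**2 = 841)
(l + 3395)/(-4769 + 427) = (841 + 3395)/(-4769 + 427) = 4236/(-4342) = 4236*(-1/4342) = -2118/2171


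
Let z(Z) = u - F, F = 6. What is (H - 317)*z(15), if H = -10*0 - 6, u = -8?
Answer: 4522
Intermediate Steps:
H = -6 (H = 0 - 6 = -6)
z(Z) = -14 (z(Z) = -8 - 1*6 = -8 - 6 = -14)
(H - 317)*z(15) = (-6 - 317)*(-14) = -323*(-14) = 4522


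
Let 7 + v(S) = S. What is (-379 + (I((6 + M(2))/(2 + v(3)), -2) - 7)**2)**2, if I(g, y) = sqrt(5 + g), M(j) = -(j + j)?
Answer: 125316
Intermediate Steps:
M(j) = -2*j
v(S) = -7 + S
(-379 + (I((6 + M(2))/(2 + v(3)), -2) - 7)**2)**2 = (-379 + (sqrt(5 + (6 - 2*2)/(2 + (-7 + 3))) - 7)**2)**2 = (-379 + (sqrt(5 + (6 - 4)/(2 - 4)) - 7)**2)**2 = (-379 + (sqrt(5 + 2/(-2)) - 7)**2)**2 = (-379 + (sqrt(5 + 2*(-1/2)) - 7)**2)**2 = (-379 + (sqrt(5 - 1) - 7)**2)**2 = (-379 + (sqrt(4) - 7)**2)**2 = (-379 + (2 - 7)**2)**2 = (-379 + (-5)**2)**2 = (-379 + 25)**2 = (-354)**2 = 125316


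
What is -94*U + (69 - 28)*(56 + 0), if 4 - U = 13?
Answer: 3142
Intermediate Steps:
U = -9 (U = 4 - 1*13 = 4 - 13 = -9)
-94*U + (69 - 28)*(56 + 0) = -94*(-9) + (69 - 28)*(56 + 0) = 846 + 41*56 = 846 + 2296 = 3142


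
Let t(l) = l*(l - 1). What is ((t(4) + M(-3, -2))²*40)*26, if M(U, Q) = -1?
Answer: 125840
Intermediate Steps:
t(l) = l*(-1 + l)
((t(4) + M(-3, -2))²*40)*26 = ((4*(-1 + 4) - 1)²*40)*26 = ((4*3 - 1)²*40)*26 = ((12 - 1)²*40)*26 = (11²*40)*26 = (121*40)*26 = 4840*26 = 125840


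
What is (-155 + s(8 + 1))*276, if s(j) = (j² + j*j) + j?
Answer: 4416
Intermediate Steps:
s(j) = j + 2*j² (s(j) = (j² + j²) + j = 2*j² + j = j + 2*j²)
(-155 + s(8 + 1))*276 = (-155 + (8 + 1)*(1 + 2*(8 + 1)))*276 = (-155 + 9*(1 + 2*9))*276 = (-155 + 9*(1 + 18))*276 = (-155 + 9*19)*276 = (-155 + 171)*276 = 16*276 = 4416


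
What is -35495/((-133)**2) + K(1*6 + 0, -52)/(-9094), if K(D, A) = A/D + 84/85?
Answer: -41138602544/20510130165 ≈ -2.0058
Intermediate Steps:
K(D, A) = 84/85 + A/D (K(D, A) = A/D + 84*(1/85) = A/D + 84/85 = 84/85 + A/D)
-35495/((-133)**2) + K(1*6 + 0, -52)/(-9094) = -35495/((-133)**2) + (84/85 - 52/(1*6 + 0))/(-9094) = -35495/17689 + (84/85 - 52/(6 + 0))*(-1/9094) = -35495*1/17689 + (84/85 - 52/6)*(-1/9094) = -35495/17689 + (84/85 - 52*1/6)*(-1/9094) = -35495/17689 + (84/85 - 26/3)*(-1/9094) = -35495/17689 - 1958/255*(-1/9094) = -35495/17689 + 979/1159485 = -41138602544/20510130165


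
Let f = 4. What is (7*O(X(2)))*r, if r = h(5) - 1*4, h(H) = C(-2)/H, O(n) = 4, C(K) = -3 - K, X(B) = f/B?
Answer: -588/5 ≈ -117.60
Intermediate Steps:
X(B) = 4/B
h(H) = -1/H (h(H) = (-3 - 1*(-2))/H = (-3 + 2)/H = -1/H)
r = -21/5 (r = -1/5 - 1*4 = -1*1/5 - 4 = -1/5 - 4 = -21/5 ≈ -4.2000)
(7*O(X(2)))*r = (7*4)*(-21/5) = 28*(-21/5) = -588/5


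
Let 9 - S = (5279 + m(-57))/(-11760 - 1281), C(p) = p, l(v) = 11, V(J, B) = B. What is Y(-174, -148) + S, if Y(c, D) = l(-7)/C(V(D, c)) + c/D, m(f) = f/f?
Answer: 49056328/4664331 ≈ 10.517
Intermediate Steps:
m(f) = 1
Y(c, D) = 11/c + c/D
S = 40883/4347 (S = 9 - (5279 + 1)/(-11760 - 1281) = 9 - 5280/(-13041) = 9 - 5280*(-1)/13041 = 9 - 1*(-1760/4347) = 9 + 1760/4347 = 40883/4347 ≈ 9.4049)
Y(-174, -148) + S = (11/(-174) - 174/(-148)) + 40883/4347 = (11*(-1/174) - 174*(-1/148)) + 40883/4347 = (-11/174 + 87/74) + 40883/4347 = 3581/3219 + 40883/4347 = 49056328/4664331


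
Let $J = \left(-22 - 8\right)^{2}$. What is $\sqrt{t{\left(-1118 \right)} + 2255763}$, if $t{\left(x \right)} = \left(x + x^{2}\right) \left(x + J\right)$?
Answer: $i \sqrt{269983945} \approx 16431.0 i$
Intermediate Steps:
$J = 900$ ($J = \left(-30\right)^{2} = 900$)
$t{\left(x \right)} = \left(900 + x\right) \left(x + x^{2}\right)$ ($t{\left(x \right)} = \left(x + x^{2}\right) \left(x + 900\right) = \left(x + x^{2}\right) \left(900 + x\right) = \left(900 + x\right) \left(x + x^{2}\right)$)
$\sqrt{t{\left(-1118 \right)} + 2255763} = \sqrt{- 1118 \left(900 + \left(-1118\right)^{2} + 901 \left(-1118\right)\right) + 2255763} = \sqrt{- 1118 \left(900 + 1249924 - 1007318\right) + 2255763} = \sqrt{\left(-1118\right) 243506 + 2255763} = \sqrt{-272239708 + 2255763} = \sqrt{-269983945} = i \sqrt{269983945}$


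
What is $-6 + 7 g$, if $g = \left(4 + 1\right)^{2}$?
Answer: $169$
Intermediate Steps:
$g = 25$ ($g = 5^{2} = 25$)
$-6 + 7 g = -6 + 7 \cdot 25 = -6 + 175 = 169$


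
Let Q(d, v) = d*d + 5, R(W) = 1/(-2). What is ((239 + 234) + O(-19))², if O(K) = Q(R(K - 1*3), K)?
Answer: 3659569/16 ≈ 2.2872e+5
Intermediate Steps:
R(W) = -½
Q(d, v) = 5 + d² (Q(d, v) = d² + 5 = 5 + d²)
O(K) = 21/4 (O(K) = 5 + (-½)² = 5 + ¼ = 21/4)
((239 + 234) + O(-19))² = ((239 + 234) + 21/4)² = (473 + 21/4)² = (1913/4)² = 3659569/16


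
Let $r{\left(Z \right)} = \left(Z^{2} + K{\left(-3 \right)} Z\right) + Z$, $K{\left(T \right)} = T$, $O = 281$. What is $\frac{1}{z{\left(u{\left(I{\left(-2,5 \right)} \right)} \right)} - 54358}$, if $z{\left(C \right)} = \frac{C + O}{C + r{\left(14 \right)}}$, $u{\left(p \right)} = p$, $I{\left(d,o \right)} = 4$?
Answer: $- \frac{172}{9349291} \approx -1.8397 \cdot 10^{-5}$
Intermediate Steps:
$r{\left(Z \right)} = Z^{2} - 2 Z$ ($r{\left(Z \right)} = \left(Z^{2} - 3 Z\right) + Z = Z^{2} - 2 Z$)
$z{\left(C \right)} = \frac{281 + C}{168 + C}$ ($z{\left(C \right)} = \frac{C + 281}{C + 14 \left(-2 + 14\right)} = \frac{281 + C}{C + 14 \cdot 12} = \frac{281 + C}{C + 168} = \frac{281 + C}{168 + C}$)
$\frac{1}{z{\left(u{\left(I{\left(-2,5 \right)} \right)} \right)} - 54358} = \frac{1}{\frac{281 + 4}{168 + 4} - 54358} = \frac{1}{\frac{1}{172} \cdot 285 - 54358} = \frac{1}{\frac{285}{172} - 54358} = \frac{1}{- \frac{9349291}{172}} = - \frac{172}{9349291}$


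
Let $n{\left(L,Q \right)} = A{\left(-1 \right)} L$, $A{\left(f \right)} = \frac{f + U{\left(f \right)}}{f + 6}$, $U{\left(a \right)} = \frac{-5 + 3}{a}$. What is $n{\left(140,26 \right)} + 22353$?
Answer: $22381$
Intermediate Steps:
$U{\left(a \right)} = - \frac{2}{a}$
$A{\left(f \right)} = \frac{f - \frac{2}{f}}{6 + f}$ ($A{\left(f \right)} = \frac{f - \frac{2}{f}}{f + 6} = \frac{f - \frac{2}{f}}{6 + f}$)
$n{\left(L,Q \right)} = \frac{L}{5}$ ($n{\left(L,Q \right)} = \frac{-2 + \left(-1\right)^{2}}{\left(-1\right) \left(6 - 1\right)} L = - \frac{-2 + 1}{5} L = \left(-1\right) \frac{1}{5} \left(-1\right) L = \frac{L}{5}$)
$n{\left(140,26 \right)} + 22353 = \frac{1}{5} \cdot 140 + 22353 = 28 + 22353 = 22381$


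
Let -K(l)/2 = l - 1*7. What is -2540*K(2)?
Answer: -25400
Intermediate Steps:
K(l) = 14 - 2*l (K(l) = -2*(l - 1*7) = -2*(l - 7) = -2*(-7 + l) = 14 - 2*l)
-2540*K(2) = -2540*(14 - 2*2) = -2540*(14 - 4) = -2540*10 = -25400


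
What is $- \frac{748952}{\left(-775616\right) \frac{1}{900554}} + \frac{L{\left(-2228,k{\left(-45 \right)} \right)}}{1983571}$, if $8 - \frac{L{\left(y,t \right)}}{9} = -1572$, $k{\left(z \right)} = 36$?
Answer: $\frac{83616409622944093}{96155587796} \approx 8.696 \cdot 10^{5}$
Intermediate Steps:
$L{\left(y,t \right)} = 14220$ ($L{\left(y,t \right)} = 72 - -14148 = 72 + 14148 = 14220$)
$- \frac{748952}{\left(-775616\right) \frac{1}{900554}} + \frac{L{\left(-2228,k{\left(-45 \right)} \right)}}{1983571} = - \frac{748952}{\left(-775616\right) \frac{1}{900554}} + \frac{14220}{1983571} = - \frac{748952}{\left(-775616\right) \frac{1}{900554}} + 14220 \cdot \frac{1}{1983571} = - \frac{748952}{- \frac{387808}{450277}} + \frac{14220}{1983571} = \left(-748952\right) \left(- \frac{450277}{387808}\right) + \frac{14220}{1983571} = \frac{42154482463}{48476} + \frac{14220}{1983571} = \frac{83616409622944093}{96155587796}$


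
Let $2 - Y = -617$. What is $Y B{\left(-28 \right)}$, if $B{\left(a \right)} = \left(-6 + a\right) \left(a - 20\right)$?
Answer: $1010208$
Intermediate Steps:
$B{\left(a \right)} = \left(-20 + a\right) \left(-6 + a\right)$ ($B{\left(a \right)} = \left(-6 + a\right) \left(-20 + a\right) = \left(-20 + a\right) \left(-6 + a\right)$)
$Y = 619$ ($Y = 2 - -617 = 2 + 617 = 619$)
$Y B{\left(-28 \right)} = 619 \left(120 + \left(-28\right)^{2} - -728\right) = 619 \left(120 + 784 + 728\right) = 619 \cdot 1632 = 1010208$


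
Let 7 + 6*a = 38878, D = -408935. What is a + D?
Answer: -804913/2 ≈ -4.0246e+5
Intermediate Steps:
a = 12957/2 (a = -7/6 + (1/6)*38878 = -7/6 + 19439/3 = 12957/2 ≈ 6478.5)
a + D = 12957/2 - 408935 = -804913/2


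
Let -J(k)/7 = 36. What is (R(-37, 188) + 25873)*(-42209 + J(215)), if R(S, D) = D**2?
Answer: -2599335037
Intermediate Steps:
J(k) = -252 (J(k) = -7*36 = -252)
(R(-37, 188) + 25873)*(-42209 + J(215)) = (188**2 + 25873)*(-42209 - 252) = (35344 + 25873)*(-42461) = 61217*(-42461) = -2599335037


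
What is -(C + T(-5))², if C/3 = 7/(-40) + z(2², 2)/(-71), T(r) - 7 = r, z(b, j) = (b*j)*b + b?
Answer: -17161/8065600 ≈ -0.0021277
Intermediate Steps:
z(b, j) = b + j*b² (z(b, j) = j*b² + b = b + j*b²)
T(r) = 7 + r
C = -5811/2840 (C = 3*(7/(-40) + (2²*(1 + 2²*2))/(-71)) = 3*(7*(-1/40) + (4*(1 + 4*2))*(-1/71)) = 3*(-7/40 + (4*(1 + 8))*(-1/71)) = 3*(-7/40 + (4*9)*(-1/71)) = 3*(-7/40 + 36*(-1/71)) = 3*(-7/40 - 36/71) = 3*(-1937/2840) = -5811/2840 ≈ -2.0461)
-(C + T(-5))² = -(-5811/2840 + (7 - 5))² = -(-5811/2840 + 2)² = -(-131/2840)² = -1*17161/8065600 = -17161/8065600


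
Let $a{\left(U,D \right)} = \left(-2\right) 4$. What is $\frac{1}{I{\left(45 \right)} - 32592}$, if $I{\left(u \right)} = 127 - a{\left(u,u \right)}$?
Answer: $- \frac{1}{32457} \approx -3.081 \cdot 10^{-5}$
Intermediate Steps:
$a{\left(U,D \right)} = -8$
$I{\left(u \right)} = 135$ ($I{\left(u \right)} = 127 - -8 = 127 + 8 = 135$)
$\frac{1}{I{\left(45 \right)} - 32592} = \frac{1}{135 - 32592} = \frac{1}{-32457} = - \frac{1}{32457}$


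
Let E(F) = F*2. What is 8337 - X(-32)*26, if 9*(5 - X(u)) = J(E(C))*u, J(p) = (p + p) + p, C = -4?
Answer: 31277/3 ≈ 10426.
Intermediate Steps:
E(F) = 2*F
J(p) = 3*p (J(p) = 2*p + p = 3*p)
X(u) = 5 + 8*u/3 (X(u) = 5 - 3*(2*(-4))*u/9 = 5 - 3*(-8)*u/9 = 5 - (-8)*u/3 = 5 + 8*u/3)
8337 - X(-32)*26 = 8337 - (5 + (8/3)*(-32))*26 = 8337 - (5 - 256/3)*26 = 8337 - (-241)*26/3 = 8337 - 1*(-6266/3) = 8337 + 6266/3 = 31277/3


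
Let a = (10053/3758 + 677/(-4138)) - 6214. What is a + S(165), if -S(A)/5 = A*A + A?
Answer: -556561903977/3887651 ≈ -1.4316e+5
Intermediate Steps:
S(A) = -5*A - 5*A² (S(A) = -5*(A*A + A) = -5*(A² + A) = -5*(A + A²) = -5*A - 5*A²)
a = -24148099527/3887651 (a = (10053*(1/3758) + 677*(-1/4138)) - 6214 = (10053/3758 - 677/4138) - 6214 = 9763787/3887651 - 6214 = -24148099527/3887651 ≈ -6211.5)
a + S(165) = -24148099527/3887651 - 5*165*(1 + 165) = -24148099527/3887651 - 5*165*166 = -24148099527/3887651 - 136950 = -556561903977/3887651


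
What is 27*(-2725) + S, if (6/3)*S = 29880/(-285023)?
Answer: -20970582165/285023 ≈ -73575.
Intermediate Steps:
S = -14940/285023 (S = (29880/(-285023))/2 = (29880*(-1/285023))/2 = (1/2)*(-29880/285023) = -14940/285023 ≈ -0.052417)
27*(-2725) + S = 27*(-2725) - 14940/285023 = -73575 - 14940/285023 = -20970582165/285023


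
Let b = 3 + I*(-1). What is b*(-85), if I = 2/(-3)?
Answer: -935/3 ≈ -311.67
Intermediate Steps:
I = -⅔ (I = 2*(-⅓) = -⅔ ≈ -0.66667)
b = 11/3 (b = 3 - ⅔*(-1) = 3 + ⅔ = 11/3 ≈ 3.6667)
b*(-85) = (11/3)*(-85) = -935/3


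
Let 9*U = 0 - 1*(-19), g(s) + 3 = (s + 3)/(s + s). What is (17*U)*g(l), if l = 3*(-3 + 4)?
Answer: -646/9 ≈ -71.778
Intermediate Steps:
l = 3 (l = 3*1 = 3)
g(s) = -3 + (3 + s)/(2*s) (g(s) = -3 + (s + 3)/(s + s) = -3 + (3 + s)/((2*s)) = -3 + (3 + s)*(1/(2*s)) = -3 + (3 + s)/(2*s))
U = 19/9 (U = (0 - 1*(-19))/9 = (0 + 19)/9 = (1/9)*19 = 19/9 ≈ 2.1111)
(17*U)*g(l) = (17*(19/9))*((1/2)*(3 - 5*3)/3) = 323*((1/2)*(1/3)*(3 - 15))/9 = 323*((1/2)*(1/3)*(-12))/9 = (323/9)*(-2) = -646/9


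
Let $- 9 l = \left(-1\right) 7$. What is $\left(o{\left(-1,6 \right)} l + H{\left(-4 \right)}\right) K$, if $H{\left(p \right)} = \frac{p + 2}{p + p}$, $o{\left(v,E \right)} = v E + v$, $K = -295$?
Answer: $\frac{55165}{36} \approx 1532.4$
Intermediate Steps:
$o{\left(v,E \right)} = v + E v$ ($o{\left(v,E \right)} = E v + v = v + E v$)
$H{\left(p \right)} = \frac{2 + p}{2 p}$
$l = \frac{7}{9}$ ($l = - \frac{\left(-1\right) 7}{9} = \left(- \frac{1}{9}\right) \left(-7\right) = \frac{7}{9} \approx 0.77778$)
$\left(o{\left(-1,6 \right)} l + H{\left(-4 \right)}\right) K = \left(- (1 + 6) \frac{7}{9} + \frac{2 - 4}{2 \left(-4\right)}\right) \left(-295\right) = \left(\left(-1\right) 7 \cdot \frac{7}{9} + \frac{1}{2} \left(- \frac{1}{4}\right) \left(-2\right)\right) \left(-295\right) = \left(\left(-7\right) \frac{7}{9} + \frac{1}{4}\right) \left(-295\right) = \left(- \frac{49}{9} + \frac{1}{4}\right) \left(-295\right) = \left(- \frac{187}{36}\right) \left(-295\right) = \frac{55165}{36}$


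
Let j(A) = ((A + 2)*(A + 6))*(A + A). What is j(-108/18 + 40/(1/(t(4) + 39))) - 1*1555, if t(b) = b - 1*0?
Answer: 10117809005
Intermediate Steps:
t(b) = b (t(b) = b + 0 = b)
j(A) = 2*A*(2 + A)*(6 + A) (j(A) = ((2 + A)*(6 + A))*(2*A) = 2*A*(2 + A)*(6 + A))
j(-108/18 + 40/(1/(t(4) + 39))) - 1*1555 = 2*(-108/18 + 40/(1/(4 + 39)))*(12 + (-108/18 + 40/(1/(4 + 39)))² + 8*(-108/18 + 40/(1/(4 + 39)))) - 1*1555 = 2*(-108*1/18 + 40/(1/43))*(12 + (-108*1/18 + 40/(1/43))² + 8*(-108*1/18 + 40/(1/43))) - 1555 = 2*(-6 + 40/(1/43))*(12 + (-6 + 40/(1/43))² + 8*(-6 + 40/(1/43))) - 1555 = 2*(-6 + 40*43)*(12 + (-6 + 40*43)² + 8*(-6 + 40*43)) - 1555 = 2*(-6 + 1720)*(12 + (-6 + 1720)² + 8*(-6 + 1720)) - 1555 = 2*1714*(12 + 1714² + 8*1714) - 1555 = 2*1714*(12 + 2937796 + 13712) - 1555 = 2*1714*2951520 - 1555 = 10117810560 - 1555 = 10117809005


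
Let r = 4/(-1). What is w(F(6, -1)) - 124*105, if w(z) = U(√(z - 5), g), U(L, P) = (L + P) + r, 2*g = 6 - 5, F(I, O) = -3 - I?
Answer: -26047/2 + I*√14 ≈ -13024.0 + 3.7417*I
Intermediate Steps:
r = -4 (r = 4*(-1) = -4)
g = ½ (g = (6 - 5)/2 = (½)*1 = ½ ≈ 0.50000)
U(L, P) = -4 + L + P (U(L, P) = (L + P) - 4 = -4 + L + P)
w(z) = -7/2 + √(-5 + z) (w(z) = -4 + √(z - 5) + ½ = -4 + √(-5 + z) + ½ = -7/2 + √(-5 + z))
w(F(6, -1)) - 124*105 = (-7/2 + √(-5 + (-3 - 1*6))) - 124*105 = (-7/2 + √(-5 + (-3 - 6))) - 13020 = (-7/2 + √(-5 - 9)) - 13020 = (-7/2 + √(-14)) - 13020 = (-7/2 + I*√14) - 13020 = -26047/2 + I*√14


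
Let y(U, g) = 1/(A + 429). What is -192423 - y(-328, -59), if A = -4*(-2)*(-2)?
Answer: -79470700/413 ≈ -1.9242e+5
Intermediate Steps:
A = -16 (A = 8*(-2) = -16)
y(U, g) = 1/413 (y(U, g) = 1/(-16 + 429) = 1/413)
-192423 - y(-328, -59) = -192423 - 1*1/413 = -192423 - 1/413 = -79470700/413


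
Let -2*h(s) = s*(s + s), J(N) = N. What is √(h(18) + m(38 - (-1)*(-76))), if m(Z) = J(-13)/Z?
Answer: 7*I*√9538/38 ≈ 17.99*I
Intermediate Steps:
h(s) = -s² (h(s) = -s*(s + s)/2 = -s*2*s/2 = -s²)
m(Z) = -13/Z
√(h(18) + m(38 - (-1)*(-76))) = √(-1*18² - 13/(38 - (-1)*(-76))) = √(-1*324 - 13/(38 - 1*76)) = √(-324 - 13/(38 - 76)) = √(-324 - 13/(-38)) = √(-324 - 13*(-1/38)) = √(-324 + 13/38) = √(-12299/38) = 7*I*√9538/38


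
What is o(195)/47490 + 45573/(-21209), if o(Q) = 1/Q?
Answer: -422031023941/196407004950 ≈ -2.1488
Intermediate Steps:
o(195)/47490 + 45573/(-21209) = 1/(195*47490) + 45573/(-21209) = (1/195)*(1/47490) + 45573*(-1/21209) = 1/9260550 - 45573/21209 = -422031023941/196407004950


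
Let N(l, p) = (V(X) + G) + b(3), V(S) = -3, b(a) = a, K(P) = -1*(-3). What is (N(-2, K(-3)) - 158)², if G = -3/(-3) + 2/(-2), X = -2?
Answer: 24964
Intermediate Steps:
K(P) = 3
G = 0 (G = -3*(-⅓) + 2*(-½) = 1 - 1 = 0)
N(l, p) = 0 (N(l, p) = (-3 + 0) + 3 = -3 + 3 = 0)
(N(-2, K(-3)) - 158)² = (0 - 158)² = (-158)² = 24964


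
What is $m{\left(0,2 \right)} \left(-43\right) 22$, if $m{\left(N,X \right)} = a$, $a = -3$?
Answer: $2838$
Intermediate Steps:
$m{\left(N,X \right)} = -3$
$m{\left(0,2 \right)} \left(-43\right) 22 = \left(-3\right) \left(-43\right) 22 = 129 \cdot 22 = 2838$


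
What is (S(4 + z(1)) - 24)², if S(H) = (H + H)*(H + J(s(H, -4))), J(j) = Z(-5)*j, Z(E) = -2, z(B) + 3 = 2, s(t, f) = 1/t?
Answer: 100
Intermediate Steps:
z(B) = -1 (z(B) = -3 + 2 = -1)
J(j) = -2*j
S(H) = 2*H*(H - 2/H) (S(H) = (H + H)*(H - 2/H) = (2*H)*(H - 2/H) = 2*H*(H - 2/H))
(S(4 + z(1)) - 24)² = ((-4 + 2*(4 - 1)²) - 24)² = ((-4 + 2*3²) - 24)² = ((-4 + 2*9) - 24)² = ((-4 + 18) - 24)² = (14 - 24)² = (-10)² = 100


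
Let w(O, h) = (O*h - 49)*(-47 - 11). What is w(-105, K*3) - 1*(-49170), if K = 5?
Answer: 143362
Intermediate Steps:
w(O, h) = 2842 - 58*O*h (w(O, h) = (-49 + O*h)*(-58) = 2842 - 58*O*h)
w(-105, K*3) - 1*(-49170) = (2842 - 58*(-105)*5*3) - 1*(-49170) = (2842 - 58*(-105)*15) + 49170 = (2842 + 91350) + 49170 = 94192 + 49170 = 143362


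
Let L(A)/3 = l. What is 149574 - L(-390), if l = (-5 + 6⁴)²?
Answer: -4850469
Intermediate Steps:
l = 1666681 (l = (-5 + 1296)² = 1291² = 1666681)
L(A) = 5000043 (L(A) = 3*1666681 = 5000043)
149574 - L(-390) = 149574 - 1*5000043 = 149574 - 5000043 = -4850469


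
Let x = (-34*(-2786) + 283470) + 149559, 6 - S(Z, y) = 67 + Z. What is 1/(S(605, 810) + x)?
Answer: 1/527087 ≈ 1.8972e-6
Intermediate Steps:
S(Z, y) = -61 - Z (S(Z, y) = 6 - (67 + Z) = 6 + (-67 - Z) = -61 - Z)
x = 527753 (x = (94724 + 283470) + 149559 = 378194 + 149559 = 527753)
1/(S(605, 810) + x) = 1/((-61 - 1*605) + 527753) = 1/((-61 - 605) + 527753) = 1/(-666 + 527753) = 1/527087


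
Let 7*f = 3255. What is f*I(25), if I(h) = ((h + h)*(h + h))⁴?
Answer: 18164062500000000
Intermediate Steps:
f = 465 (f = (⅐)*3255 = 465)
I(h) = 256*h⁸ (I(h) = ((2*h)*(2*h))⁴ = (4*h²)⁴ = 256*h⁸)
f*I(25) = 465*(256*25⁸) = 465*(256*152587890625) = 465*39062500000000 = 18164062500000000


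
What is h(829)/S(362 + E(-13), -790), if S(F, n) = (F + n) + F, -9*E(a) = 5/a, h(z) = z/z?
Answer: -117/7712 ≈ -0.015171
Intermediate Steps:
h(z) = 1
E(a) = -5/(9*a)
S(F, n) = n + 2*F
h(829)/S(362 + E(-13), -790) = 1/(-790 + 2*(362 - 5/9/(-13))) = 1/(-790 + 2*(362 - 5/9*(-1/13))) = 1/(-790 + 2*(362 + 5/117)) = 1/(-790 + 2*(42359/117)) = 1/(-790 + 84718/117) = 1/(-7712/117) = 1*(-117/7712) = -117/7712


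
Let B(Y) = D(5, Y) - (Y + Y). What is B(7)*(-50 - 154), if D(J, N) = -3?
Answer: 3468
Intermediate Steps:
B(Y) = -3 - 2*Y (B(Y) = -3 - (Y + Y) = -3 - 2*Y)
B(7)*(-50 - 154) = (-3 - 2*7)*(-50 - 154) = (-3 - 14)*(-204) = -17*(-204) = 3468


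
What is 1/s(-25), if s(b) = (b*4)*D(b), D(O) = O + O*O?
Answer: -1/60000 ≈ -1.6667e-5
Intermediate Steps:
D(O) = O + O²
s(b) = 4*b²*(1 + b) (s(b) = (b*4)*(b*(1 + b)) = (4*b)*(b*(1 + b)) = 4*b²*(1 + b))
1/s(-25) = 1/(4*(-25)²*(1 - 25)) = 1/(4*625*(-24)) = 1/(-60000) = -1/60000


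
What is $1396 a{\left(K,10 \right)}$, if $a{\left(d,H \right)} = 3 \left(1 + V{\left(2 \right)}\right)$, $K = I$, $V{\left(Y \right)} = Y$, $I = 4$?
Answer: $12564$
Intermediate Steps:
$K = 4$
$a{\left(d,H \right)} = 9$ ($a{\left(d,H \right)} = 3 \left(1 + 2\right) = 3 \cdot 3 = 9$)
$1396 a{\left(K,10 \right)} = 1396 \cdot 9 = 12564$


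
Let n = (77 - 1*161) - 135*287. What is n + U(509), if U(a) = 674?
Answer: -38155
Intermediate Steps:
n = -38829 (n = (77 - 161) - 38745 = -84 - 38745 = -38829)
n + U(509) = -38829 + 674 = -38155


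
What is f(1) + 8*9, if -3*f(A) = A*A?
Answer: 215/3 ≈ 71.667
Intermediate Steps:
f(A) = -A²/3 (f(A) = -A*A/3 = -A²/3)
f(1) + 8*9 = -⅓*1² + 8*9 = -⅓*1 + 72 = -⅓ + 72 = 215/3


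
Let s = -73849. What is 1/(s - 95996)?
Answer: -1/169845 ≈ -5.8877e-6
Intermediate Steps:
1/(s - 95996) = 1/(-73849 - 95996) = 1/(-169845) = -1/169845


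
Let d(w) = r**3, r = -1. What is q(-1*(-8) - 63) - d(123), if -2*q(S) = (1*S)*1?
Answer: 57/2 ≈ 28.500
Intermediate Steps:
d(w) = -1 (d(w) = (-1)**3 = -1)
q(S) = -S/2 (q(S) = -1*S/2 = -S/2)
q(-1*(-8) - 63) - d(123) = -(-1*(-8) - 63)/2 - 1*(-1) = -(8 - 63)/2 + 1 = -1/2*(-55) + 1 = 55/2 + 1 = 57/2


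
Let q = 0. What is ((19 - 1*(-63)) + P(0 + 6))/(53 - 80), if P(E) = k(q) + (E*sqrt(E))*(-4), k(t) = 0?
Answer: -82/27 + 8*sqrt(6)/9 ≈ -0.85971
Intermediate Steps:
P(E) = -4*E**(3/2) (P(E) = 0 + (E*sqrt(E))*(-4) = 0 + E**(3/2)*(-4) = 0 - 4*E**(3/2) = -4*E**(3/2))
((19 - 1*(-63)) + P(0 + 6))/(53 - 80) = ((19 - 1*(-63)) - 4*(0 + 6)**(3/2))/(53 - 80) = ((19 + 63) - 24*sqrt(6))/(-27) = (82 - 24*sqrt(6))*(-1/27) = -82/27 + 8*sqrt(6)/9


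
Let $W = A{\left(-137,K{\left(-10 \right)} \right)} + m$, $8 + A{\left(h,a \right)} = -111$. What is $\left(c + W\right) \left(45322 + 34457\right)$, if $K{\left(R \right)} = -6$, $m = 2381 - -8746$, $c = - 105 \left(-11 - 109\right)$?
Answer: $1883422632$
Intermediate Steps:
$c = 12600$ ($c = \left(-105\right) \left(-120\right) = 12600$)
$m = 11127$ ($m = 2381 + 8746 = 11127$)
$A{\left(h,a \right)} = -119$ ($A{\left(h,a \right)} = -8 - 111 = -119$)
$W = 11008$ ($W = -119 + 11127 = 11008$)
$\left(c + W\right) \left(45322 + 34457\right) = \left(12600 + 11008\right) \left(45322 + 34457\right) = 23608 \cdot 79779 = 1883422632$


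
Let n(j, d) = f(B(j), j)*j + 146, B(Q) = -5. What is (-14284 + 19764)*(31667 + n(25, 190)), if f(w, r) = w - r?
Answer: 170225240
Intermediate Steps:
n(j, d) = 146 + j*(-5 - j) (n(j, d) = (-5 - j)*j + 146 = j*(-5 - j) + 146 = 146 + j*(-5 - j))
(-14284 + 19764)*(31667 + n(25, 190)) = (-14284 + 19764)*(31667 + (146 - 1*25*(5 + 25))) = 5480*(31667 + (146 - 1*25*30)) = 5480*(31667 + (146 - 750)) = 5480*(31667 - 604) = 5480*31063 = 170225240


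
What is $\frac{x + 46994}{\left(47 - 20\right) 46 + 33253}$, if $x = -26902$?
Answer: $\frac{20092}{34495} \approx 0.58246$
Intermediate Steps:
$\frac{x + 46994}{\left(47 - 20\right) 46 + 33253} = \frac{-26902 + 46994}{\left(47 - 20\right) 46 + 33253} = \frac{20092}{27 \cdot 46 + 33253} = \frac{20092}{1242 + 33253} = \frac{20092}{34495}$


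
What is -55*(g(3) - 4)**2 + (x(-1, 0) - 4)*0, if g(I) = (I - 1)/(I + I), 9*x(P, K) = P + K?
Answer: -6655/9 ≈ -739.44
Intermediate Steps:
x(P, K) = K/9 + P/9 (x(P, K) = (P + K)/9 = (K + P)/9 = K/9 + P/9)
g(I) = (-1 + I)/(2*I) (g(I) = (-1 + I)/((2*I)) = (-1 + I)*(1/(2*I)) = (-1 + I)/(2*I))
-55*(g(3) - 4)**2 + (x(-1, 0) - 4)*0 = -55*((1/2)*(-1 + 3)/3 - 4)**2 + (((1/9)*0 + (1/9)*(-1)) - 4)*0 = -55*((1/2)*(1/3)*2 - 4)**2 + ((0 - 1/9) - 4)*0 = -55*(1/3 - 4)**2 + (-1/9 - 4)*0 = -55*(-11/3)**2 - 37/9*0 = -55*121/9 + 0 = -6655/9 + 0 = -6655/9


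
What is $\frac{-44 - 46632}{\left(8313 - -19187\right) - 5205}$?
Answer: $- \frac{6668}{3185} \approx -2.0936$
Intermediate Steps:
$\frac{-44 - 46632}{\left(8313 - -19187\right) - 5205} = - \frac{46676}{\left(8313 + 19187\right) - 5205} = - \frac{46676}{27500 - 5205} = - \frac{46676}{22295} = \left(-46676\right) \frac{1}{22295} = - \frac{6668}{3185}$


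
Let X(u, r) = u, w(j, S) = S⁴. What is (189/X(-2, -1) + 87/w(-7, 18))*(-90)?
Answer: 16533575/1944 ≈ 8504.9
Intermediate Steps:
(189/X(-2, -1) + 87/w(-7, 18))*(-90) = (189/(-2) + 87/(18⁴))*(-90) = (189*(-½) + 87/104976)*(-90) = (-189/2 + 87*(1/104976))*(-90) = (-189/2 + 29/34992)*(-90) = -3306715/34992*(-90) = 16533575/1944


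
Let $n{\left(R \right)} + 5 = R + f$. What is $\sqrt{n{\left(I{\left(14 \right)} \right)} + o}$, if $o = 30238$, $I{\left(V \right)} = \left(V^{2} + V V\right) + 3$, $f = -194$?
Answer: $\sqrt{30434} \approx 174.45$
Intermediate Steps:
$I{\left(V \right)} = 3 + 2 V^{2}$ ($I{\left(V \right)} = \left(V^{2} + V^{2}\right) + 3 = 2 V^{2} + 3 = 3 + 2 V^{2}$)
$n{\left(R \right)} = -199 + R$ ($n{\left(R \right)} = -5 + \left(R - 194\right) = -5 + \left(-194 + R\right) = -199 + R$)
$\sqrt{n{\left(I{\left(14 \right)} \right)} + o} = \sqrt{\left(-199 + \left(3 + 2 \cdot 14^{2}\right)\right) + 30238} = \sqrt{\left(-199 + \left(3 + 2 \cdot 196\right)\right) + 30238} = \sqrt{\left(-199 + \left(3 + 392\right)\right) + 30238} = \sqrt{\left(-199 + 395\right) + 30238} = \sqrt{196 + 30238} = \sqrt{30434}$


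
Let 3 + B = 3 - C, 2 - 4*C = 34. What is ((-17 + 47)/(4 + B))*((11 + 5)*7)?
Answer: 280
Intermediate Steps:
C = -8 (C = 1/2 - 1/4*34 = 1/2 - 17/2 = -8)
B = 8 (B = -3 + (3 - 1*(-8)) = -3 + (3 + 8) = -3 + 11 = 8)
((-17 + 47)/(4 + B))*((11 + 5)*7) = ((-17 + 47)/(4 + 8))*((11 + 5)*7) = (30/12)*(16*7) = (30*(1/12))*112 = (5/2)*112 = 280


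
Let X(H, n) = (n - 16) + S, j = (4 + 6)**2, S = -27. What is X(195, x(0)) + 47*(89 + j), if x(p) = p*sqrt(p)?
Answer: 8840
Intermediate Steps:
j = 100 (j = 10**2 = 100)
x(p) = p**(3/2)
X(H, n) = -43 + n (X(H, n) = (n - 16) - 27 = (-16 + n) - 27 = -43 + n)
X(195, x(0)) + 47*(89 + j) = (-43 + 0**(3/2)) + 47*(89 + 100) = (-43 + 0) + 47*189 = -43 + 8883 = 8840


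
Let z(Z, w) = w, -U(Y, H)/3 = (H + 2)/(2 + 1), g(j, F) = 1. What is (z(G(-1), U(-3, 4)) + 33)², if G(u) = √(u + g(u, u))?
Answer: 729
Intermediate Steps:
U(Y, H) = -2 - H (U(Y, H) = -3*(H + 2)/(2 + 1) = -3*(2 + H)/3 = -3*(⅔ + H/3) = -2 - H)
G(u) = √(1 + u) (G(u) = √(u + 1) = √(1 + u))
(z(G(-1), U(-3, 4)) + 33)² = ((-2 - 1*4) + 33)² = ((-2 - 4) + 33)² = (-6 + 33)² = 27² = 729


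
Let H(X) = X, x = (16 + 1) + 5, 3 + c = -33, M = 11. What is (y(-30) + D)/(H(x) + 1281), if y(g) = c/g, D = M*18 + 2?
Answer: 1006/6515 ≈ 0.15441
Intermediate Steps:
c = -36 (c = -3 - 33 = -36)
x = 22 (x = 17 + 5 = 22)
D = 200 (D = 11*18 + 2 = 198 + 2 = 200)
y(g) = -36/g
(y(-30) + D)/(H(x) + 1281) = (-36/(-30) + 200)/(22 + 1281) = (-36*(-1/30) + 200)/1303 = (6/5 + 200)*(1/1303) = (1006/5)*(1/1303) = 1006/6515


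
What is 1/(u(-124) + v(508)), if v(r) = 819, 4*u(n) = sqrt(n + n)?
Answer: 1638/1341553 - I*sqrt(62)/1341553 ≈ 0.001221 - 5.8693e-6*I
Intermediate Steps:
u(n) = sqrt(2)*sqrt(n)/4 (u(n) = sqrt(n + n)/4 = sqrt(2*n)/4 = (sqrt(2)*sqrt(n))/4 = sqrt(2)*sqrt(n)/4)
1/(u(-124) + v(508)) = 1/(sqrt(2)*sqrt(-124)/4 + 819) = 1/(sqrt(2)*(2*I*sqrt(31))/4 + 819) = 1/(I*sqrt(62)/2 + 819) = 1/(819 + I*sqrt(62)/2)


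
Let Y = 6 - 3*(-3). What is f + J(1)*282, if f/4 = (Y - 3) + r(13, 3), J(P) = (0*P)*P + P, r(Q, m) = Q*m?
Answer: 486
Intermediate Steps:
Y = 15 (Y = 6 + 9 = 15)
J(P) = P (J(P) = 0*P + P = 0 + P = P)
f = 204 (f = 4*((15 - 3) + 13*3) = 4*(12 + 39) = 4*51 = 204)
f + J(1)*282 = 204 + 1*282 = 204 + 282 = 486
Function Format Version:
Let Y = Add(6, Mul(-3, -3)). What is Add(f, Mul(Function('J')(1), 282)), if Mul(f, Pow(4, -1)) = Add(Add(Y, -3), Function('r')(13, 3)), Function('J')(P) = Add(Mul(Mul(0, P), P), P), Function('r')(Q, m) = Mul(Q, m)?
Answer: 486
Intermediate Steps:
Y = 15 (Y = Add(6, 9) = 15)
Function('J')(P) = P (Function('J')(P) = Add(Mul(0, P), P) = Add(0, P) = P)
f = 204 (f = Mul(4, Add(Add(15, -3), Mul(13, 3))) = Mul(4, Add(12, 39)) = Mul(4, 51) = 204)
Add(f, Mul(Function('J')(1), 282)) = Add(204, Mul(1, 282)) = Add(204, 282) = 486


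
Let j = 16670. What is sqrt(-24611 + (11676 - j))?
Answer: I*sqrt(29605) ≈ 172.06*I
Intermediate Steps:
sqrt(-24611 + (11676 - j)) = sqrt(-24611 + (11676 - 1*16670)) = sqrt(-24611 + (11676 - 16670)) = sqrt(-24611 - 4994) = sqrt(-29605) = I*sqrt(29605)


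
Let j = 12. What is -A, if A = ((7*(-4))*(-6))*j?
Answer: -2016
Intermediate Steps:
A = 2016 (A = ((7*(-4))*(-6))*12 = -28*(-6)*12 = 168*12 = 2016)
-A = -1*2016 = -2016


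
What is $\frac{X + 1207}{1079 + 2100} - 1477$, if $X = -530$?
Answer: $- \frac{4694706}{3179} \approx -1476.8$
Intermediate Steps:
$\frac{X + 1207}{1079 + 2100} - 1477 = \frac{-530 + 1207}{1079 + 2100} - 1477 = \frac{677}{3179} - 1477 = - \frac{4694706}{3179}$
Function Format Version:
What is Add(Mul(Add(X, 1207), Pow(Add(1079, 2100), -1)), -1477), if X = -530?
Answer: Rational(-4694706, 3179) ≈ -1476.8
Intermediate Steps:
Add(Mul(Add(X, 1207), Pow(Add(1079, 2100), -1)), -1477) = Add(Mul(Add(-530, 1207), Pow(Add(1079, 2100), -1)), -1477) = Add(Mul(677, Pow(3179, -1)), -1477) = Add(Mul(677, Rational(1, 3179)), -1477) = Add(Rational(677, 3179), -1477) = Rational(-4694706, 3179)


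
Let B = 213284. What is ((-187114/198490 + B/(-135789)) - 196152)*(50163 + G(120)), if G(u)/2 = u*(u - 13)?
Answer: -66829125807983737053/4492126435 ≈ -1.4877e+10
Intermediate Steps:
G(u) = 2*u*(-13 + u) (G(u) = 2*(u*(u - 13)) = 2*(u*(-13 + u)) = 2*u*(-13 + u))
((-187114/198490 + B/(-135789)) - 196152)*(50163 + G(120)) = ((-187114/198490 + 213284/(-135789)) - 196152)*(50163 + 2*120*(-13 + 120)) = ((-187114*1/198490 + 213284*(-1/135789)) - 196152)*(50163 + 2*120*107) = ((-93557/99245 - 213284/135789) - 196152)*(50163 + 25680) = (-33871382053/13476379305 - 196152)*75843 = -2643452624816413/13476379305*75843 = -66829125807983737053/4492126435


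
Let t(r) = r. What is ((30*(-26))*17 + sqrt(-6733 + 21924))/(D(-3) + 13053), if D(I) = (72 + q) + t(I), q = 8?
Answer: -102/101 + sqrt(15191)/13130 ≈ -1.0005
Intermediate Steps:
D(I) = 80 + I (D(I) = (72 + 8) + I = 80 + I)
((30*(-26))*17 + sqrt(-6733 + 21924))/(D(-3) + 13053) = ((30*(-26))*17 + sqrt(-6733 + 21924))/((80 - 3) + 13053) = (-780*17 + sqrt(15191))/(77 + 13053) = (-13260 + sqrt(15191))/13130 = (-13260 + sqrt(15191))*(1/13130) = -102/101 + sqrt(15191)/13130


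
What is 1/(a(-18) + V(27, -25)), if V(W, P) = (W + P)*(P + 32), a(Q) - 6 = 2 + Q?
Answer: 1/4 ≈ 0.25000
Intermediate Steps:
a(Q) = 8 + Q (a(Q) = 6 + (2 + Q) = 8 + Q)
V(W, P) = (32 + P)*(P + W) (V(W, P) = (P + W)*(32 + P) = (32 + P)*(P + W))
1/(a(-18) + V(27, -25)) = 1/((8 - 18) + ((-25)**2 + 32*(-25) + 32*27 - 25*27)) = 1/(-10 + (625 - 800 + 864 - 675)) = 1/(-10 + 14) = 1/4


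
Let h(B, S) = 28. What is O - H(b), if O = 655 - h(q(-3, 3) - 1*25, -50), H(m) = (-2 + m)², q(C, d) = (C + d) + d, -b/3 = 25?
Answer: -5302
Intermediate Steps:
b = -75 (b = -3*25 = -75)
q(C, d) = C + 2*d
O = 627 (O = 655 - 1*28 = 655 - 28 = 627)
O - H(b) = 627 - (-2 - 75)² = 627 - 1*(-77)² = 627 - 1*5929 = 627 - 5929 = -5302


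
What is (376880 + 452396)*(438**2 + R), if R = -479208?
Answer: -238304068464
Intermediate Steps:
(376880 + 452396)*(438**2 + R) = (376880 + 452396)*(438**2 - 479208) = 829276*(191844 - 479208) = 829276*(-287364) = -238304068464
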